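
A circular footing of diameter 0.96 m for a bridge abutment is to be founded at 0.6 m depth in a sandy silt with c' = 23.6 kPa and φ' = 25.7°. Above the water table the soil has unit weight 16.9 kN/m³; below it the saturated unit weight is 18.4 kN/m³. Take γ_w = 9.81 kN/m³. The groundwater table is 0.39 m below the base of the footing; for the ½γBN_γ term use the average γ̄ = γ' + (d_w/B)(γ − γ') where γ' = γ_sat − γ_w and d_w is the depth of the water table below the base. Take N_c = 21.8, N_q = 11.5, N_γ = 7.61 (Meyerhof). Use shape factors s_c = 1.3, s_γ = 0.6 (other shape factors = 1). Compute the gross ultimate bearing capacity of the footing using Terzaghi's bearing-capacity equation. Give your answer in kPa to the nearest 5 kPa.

q = γ·D_f = 16.9 × 0.6 = 10.14 kPa.
γ' = 8.59 kN/m³; averaging over the depth B below the base, γ̄ = γ' + (d_w/B)(γ − γ') = 11.966 kN/m³.
c·N_c·s_c = 23.6 × 21.8 × 1.3 = 668.82 kPa
q·N_q = 10.14 × 11.5 = 116.61 kPa
0.5·γ·B·N_γ·s_γ = 0.5 × 11.966 × 0.96 × 7.61 × 0.6 = 26.226 kPa
q_ult = 668.82 + 116.61 + 26.226 = 811.66 kPa.

q_ult ≈ 810 kPa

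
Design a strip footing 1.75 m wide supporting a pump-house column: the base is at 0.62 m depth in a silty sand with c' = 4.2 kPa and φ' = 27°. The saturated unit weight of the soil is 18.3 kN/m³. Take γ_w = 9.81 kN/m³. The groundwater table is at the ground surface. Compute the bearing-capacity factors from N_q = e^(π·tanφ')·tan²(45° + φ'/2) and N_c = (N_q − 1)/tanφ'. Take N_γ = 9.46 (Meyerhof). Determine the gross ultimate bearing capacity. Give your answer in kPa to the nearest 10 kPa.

tan27° = 0.5095, so N_q = e^(π×0.5095)·tan²(58.5°) = 4.957 × 2.663 = 13.2.
N_c = (13.2 − 1)/tan27° = 23.94.
γ' = 18.3 − 9.81 = 8.49 kN/m³ (submerged throughout). q = 8.49 × 0.62 = 5.2638 kPa; the same γ' applies in the ½γBN_γ term.
c·N_c = 4.2 × 23.942 = 100.56 kPa
q·N_q = 5.2638 × 13.199 = 69.478 kPa
0.5·γ·B·N_γ = 0.5 × 8.49 × 1.75 × 9.46 = 70.276 kPa
q_ult = 100.56 + 69.478 + 70.276 = 240.31 kPa.

q_ult ≈ 240 kPa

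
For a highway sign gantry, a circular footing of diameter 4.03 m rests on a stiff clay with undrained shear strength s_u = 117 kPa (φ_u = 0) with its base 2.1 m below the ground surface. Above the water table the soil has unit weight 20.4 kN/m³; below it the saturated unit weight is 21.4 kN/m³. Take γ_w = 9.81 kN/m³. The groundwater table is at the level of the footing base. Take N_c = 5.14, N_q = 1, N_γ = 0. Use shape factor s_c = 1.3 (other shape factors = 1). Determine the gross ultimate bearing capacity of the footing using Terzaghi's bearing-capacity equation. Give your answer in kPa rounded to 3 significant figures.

Effective surcharge at the founding depth q = γ·D_f = 20.4 × 2.1 = 42.84 kPa.
q_ult = c·N_c·s_c + q·N_q
     = 117 × 5.14 × 1.3 + 42.84 × 1
     = 781.79 + 42.84 = 824.63 kPa.

q_ult ≈ 825 kPa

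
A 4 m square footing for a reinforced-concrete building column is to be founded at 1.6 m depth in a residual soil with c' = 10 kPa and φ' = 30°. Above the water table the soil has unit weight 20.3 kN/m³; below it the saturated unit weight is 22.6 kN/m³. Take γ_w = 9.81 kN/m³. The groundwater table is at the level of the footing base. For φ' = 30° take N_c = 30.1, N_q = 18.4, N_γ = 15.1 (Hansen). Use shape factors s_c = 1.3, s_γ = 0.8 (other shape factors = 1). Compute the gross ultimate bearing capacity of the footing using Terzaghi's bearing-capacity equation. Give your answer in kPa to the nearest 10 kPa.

q_ult ≈ 1300 kPa

Effective surcharge at the founding depth q = γ·D_f = 20.3 × 1.6 = 32.48 kPa.
The water table coincides with the base, so in the self-weight term γ → γ' = 12.79 kN/m³.
q_ult = c·N_c·s_c + q·N_q + 0.5·γ·B·N_γ·s_γ
     = 10 × 30.1 × 1.3 + 32.48 × 18.4 + 0.5 × 12.79 × 4 × 15.1 × 0.8
     = 391.3 + 597.63 + 309.01 = 1297.9 kPa.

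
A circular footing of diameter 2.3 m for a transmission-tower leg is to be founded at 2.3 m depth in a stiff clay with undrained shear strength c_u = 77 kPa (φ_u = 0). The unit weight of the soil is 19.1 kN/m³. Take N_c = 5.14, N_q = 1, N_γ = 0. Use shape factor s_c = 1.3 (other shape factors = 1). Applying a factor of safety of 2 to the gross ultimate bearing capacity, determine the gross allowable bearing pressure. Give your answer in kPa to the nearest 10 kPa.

Overburden at base level: q = 19.1 × 2.3 = 43.93 kPa.
Cohesion term c·N_c·s_c = 77 × 5.14 × 1.3 = 514.51 kPa; surcharge term q·N_q = 43.93 × 1 = 43.93 kPa.
q_ult = 514.51 + 43.93 = 558.44 kPa.
q_all = q_ult / FS = 558.44 / 2 = 279.22 kPa.

q_all ≈ 280 kPa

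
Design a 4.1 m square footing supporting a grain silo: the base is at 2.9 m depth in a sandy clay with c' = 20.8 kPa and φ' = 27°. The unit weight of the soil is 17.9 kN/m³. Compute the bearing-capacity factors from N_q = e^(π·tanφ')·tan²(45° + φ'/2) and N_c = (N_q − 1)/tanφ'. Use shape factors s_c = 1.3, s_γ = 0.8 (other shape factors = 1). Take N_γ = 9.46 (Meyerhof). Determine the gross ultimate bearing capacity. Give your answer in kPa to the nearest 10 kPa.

tan27° = 0.5095, so N_q = e^(π×0.5095)·tan²(58.5°) = 4.957 × 2.663 = 13.2.
N_c = (13.2 − 1)/tan27° = 23.94.
Overburden at base level: q = 17.9 × 2.9 = 51.91 kPa.
Cohesion term c·N_c·s_c = 20.8 × 23.942 × 1.3 = 647.4 kPa; surcharge term q·N_q = 51.91 × 13.199 = 685.17 kPa; self-weight term 0.5·γ·B·N_γ·s_γ = 0.5 × 17.9 × 4.1 × 9.46 × 0.8 = 277.71 kPa.
q_ult = 647.4 + 685.17 + 277.71 = 1610.3 kPa.

q_ult ≈ 1610 kPa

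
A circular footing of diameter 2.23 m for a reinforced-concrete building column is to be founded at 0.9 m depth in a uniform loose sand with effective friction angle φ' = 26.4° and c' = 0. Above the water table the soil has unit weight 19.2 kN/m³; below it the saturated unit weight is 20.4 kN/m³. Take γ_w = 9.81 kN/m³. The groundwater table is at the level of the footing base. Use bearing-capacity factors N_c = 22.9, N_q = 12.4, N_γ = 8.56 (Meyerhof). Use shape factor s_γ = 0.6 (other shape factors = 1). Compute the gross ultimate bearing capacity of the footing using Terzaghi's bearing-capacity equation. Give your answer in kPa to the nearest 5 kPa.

q_ult ≈ 275 kPa

Effective surcharge at the founding depth q = γ·D_f = 19.2 × 0.9 = 17.28 kPa.
The water table coincides with the base, so in the self-weight term γ → γ' = 10.59 kN/m³.
q_ult = q·N_q + 0.5·γ·B·N_γ·s_γ
     = 17.28 × 12.4 + 0.5 × 10.59 × 2.23 × 8.56 × 0.6
     = 214.27 + 60.645 = 274.92 kPa.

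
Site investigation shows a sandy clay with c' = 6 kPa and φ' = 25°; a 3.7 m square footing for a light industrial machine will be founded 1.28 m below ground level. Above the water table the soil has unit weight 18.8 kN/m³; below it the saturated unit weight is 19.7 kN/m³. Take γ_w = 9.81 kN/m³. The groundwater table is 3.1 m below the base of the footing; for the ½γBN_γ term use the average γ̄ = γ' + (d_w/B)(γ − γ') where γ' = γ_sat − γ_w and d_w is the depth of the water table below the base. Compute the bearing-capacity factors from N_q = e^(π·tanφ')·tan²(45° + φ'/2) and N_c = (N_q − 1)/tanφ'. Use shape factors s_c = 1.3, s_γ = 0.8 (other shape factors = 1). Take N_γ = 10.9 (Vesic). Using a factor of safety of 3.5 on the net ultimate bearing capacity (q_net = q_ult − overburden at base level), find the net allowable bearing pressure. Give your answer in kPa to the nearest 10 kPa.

N_q = e^(π·tan25°)·tan²(57.5°) = 10.66; N_c = (N_q − 1)/tanφ' = 20.72.
Overburden at base level: q = 18.8 × 1.28 = 24.064 kPa.
The water table is 3.1 m below the base (< B = 3.7 m), so the ½γBN_γ term uses γ̄ = γ' + (d_w/B)(γ − γ') = 9.89 + (3.1/3.7)(18.8 − 9.89) = 17.355 kN/m³.
Cohesion term c·N_c·s_c = 6 × 20.721 × 1.3 = 161.62 kPa; surcharge term q·N_q = 24.064 × 10.662 = 256.57 kPa; self-weight term 0.5·γ·B·N_γ·s_γ = 0.5 × 17.355 × 3.7 × 10.9 × 0.8 = 279.97 kPa.
q_ult = 161.62 + 256.57 + 279.97 = 698.17 kPa.
q_net = 698.17 − 24.064 = 674.1 kPa.
q_all(net) = 674.1 / 3.5 = 192.6 kPa.

q_all(net) ≈ 190 kPa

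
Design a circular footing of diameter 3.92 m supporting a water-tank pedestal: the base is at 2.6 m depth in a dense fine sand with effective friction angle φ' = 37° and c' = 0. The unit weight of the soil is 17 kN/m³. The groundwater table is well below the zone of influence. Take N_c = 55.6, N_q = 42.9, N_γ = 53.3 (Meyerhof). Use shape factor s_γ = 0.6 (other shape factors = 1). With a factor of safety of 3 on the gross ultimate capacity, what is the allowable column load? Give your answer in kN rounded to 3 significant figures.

P_all ≈ 11900 kN

q = γ·D_f = 17 × 2.6 = 44.2 kPa.
q·N_q = 44.2 × 42.9 = 1896.2 kPa
0.5·γ·B·N_γ·s_γ = 0.5 × 17 × 3.92 × 53.3 × 0.6 = 1065.6 kPa
q_ult = 1896.2 + 1065.6 = 2961.8 kPa.
Gross allowable pressure q_all = 2961.8 / 3 = 987.25 kPa.
Footing area = 12.0687 m², so allowable column load = 987.25 × 12.0687 = 11915 kN.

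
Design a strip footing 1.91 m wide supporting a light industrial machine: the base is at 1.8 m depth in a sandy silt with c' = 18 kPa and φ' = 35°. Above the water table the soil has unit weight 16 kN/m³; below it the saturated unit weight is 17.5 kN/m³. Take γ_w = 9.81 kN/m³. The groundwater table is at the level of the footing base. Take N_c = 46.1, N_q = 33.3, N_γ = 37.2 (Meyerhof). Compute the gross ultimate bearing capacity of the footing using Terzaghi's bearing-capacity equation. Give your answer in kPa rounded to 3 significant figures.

Overburden at base level: q = 16 × 1.8 = 28.8 kPa.
Below the base the soil is submerged, so the ½γBN_γ term uses γ' = 17.5 − 9.81 = 7.69 kN/m³.
Cohesion term c·N_c = 18 × 46.1 = 829.8 kPa; surcharge term q·N_q = 28.8 × 33.3 = 959.04 kPa; self-weight term 0.5·γ·B·N_γ = 0.5 × 7.69 × 1.91 × 37.2 = 273.19 kPa.
q_ult = 829.8 + 959.04 + 273.19 = 2062 kPa.

q_ult ≈ 2060 kPa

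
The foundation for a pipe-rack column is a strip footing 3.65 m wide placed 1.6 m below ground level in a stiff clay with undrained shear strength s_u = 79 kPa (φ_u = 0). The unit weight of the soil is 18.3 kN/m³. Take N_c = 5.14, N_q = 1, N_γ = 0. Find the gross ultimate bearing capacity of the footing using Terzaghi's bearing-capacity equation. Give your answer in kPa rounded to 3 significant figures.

Overburden at base level: q = 18.3 × 1.6 = 29.28 kPa.
Cohesion term c·N_c = 79 × 5.14 = 406.06 kPa; surcharge term q·N_q = 29.28 × 1 = 29.28 kPa.
q_ult = 406.06 + 29.28 = 435.34 kPa.

q_ult ≈ 435 kPa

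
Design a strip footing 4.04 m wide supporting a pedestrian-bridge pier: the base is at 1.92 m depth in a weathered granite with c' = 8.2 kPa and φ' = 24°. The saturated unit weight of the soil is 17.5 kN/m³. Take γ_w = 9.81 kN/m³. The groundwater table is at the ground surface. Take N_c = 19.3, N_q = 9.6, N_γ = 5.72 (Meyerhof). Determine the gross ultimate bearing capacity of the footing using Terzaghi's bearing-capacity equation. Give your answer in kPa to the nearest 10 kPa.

Water table at ground surface, so effective unit weight γ' = 17.5 − 9.81 = 7.69 kN/m³ is used throughout; overburden q = 7.69 × 1.92 = 14.765 kPa; the same γ' applies in the ½γBN_γ term.
Cohesion term c·N_c = 8.2 × 19.3 = 158.26 kPa; surcharge term q·N_q = 14.765 × 9.6 = 141.74 kPa; self-weight term 0.5·γ·B·N_γ = 0.5 × 7.69 × 4.04 × 5.72 = 88.853 kPa.
q_ult = 158.26 + 141.74 + 88.853 = 388.86 kPa.

q_ult ≈ 390 kPa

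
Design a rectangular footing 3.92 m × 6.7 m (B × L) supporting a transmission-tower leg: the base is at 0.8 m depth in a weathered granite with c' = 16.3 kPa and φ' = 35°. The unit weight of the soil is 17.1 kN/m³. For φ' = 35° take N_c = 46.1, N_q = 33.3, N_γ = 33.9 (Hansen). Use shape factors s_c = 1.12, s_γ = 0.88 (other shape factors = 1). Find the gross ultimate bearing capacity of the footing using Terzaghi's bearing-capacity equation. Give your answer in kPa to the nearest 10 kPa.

Effective surcharge at the founding depth q = γ·D_f = 17.1 × 0.8 = 13.68 kPa.
q_ult = c·N_c·s_c + q·N_q + 0.5·γ·B·N_γ·s_γ
     = 16.3 × 46.1 × 1.12 + 13.68 × 33.3 + 0.5 × 17.1 × 3.92 × 33.9 × 0.88
     = 841.6 + 455.54 + 999.85 = 2297 kPa.

q_ult ≈ 2300 kPa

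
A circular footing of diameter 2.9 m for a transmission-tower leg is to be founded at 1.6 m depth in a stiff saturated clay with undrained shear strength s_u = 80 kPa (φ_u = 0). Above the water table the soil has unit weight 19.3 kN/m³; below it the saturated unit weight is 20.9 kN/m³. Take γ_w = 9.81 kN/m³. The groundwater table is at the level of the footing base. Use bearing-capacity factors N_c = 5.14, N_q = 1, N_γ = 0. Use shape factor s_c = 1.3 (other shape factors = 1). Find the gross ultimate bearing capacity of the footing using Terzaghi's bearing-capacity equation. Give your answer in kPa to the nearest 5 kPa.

q_ult ≈ 565 kPa

Effective surcharge at the founding depth q = γ·D_f = 19.3 × 1.6 = 30.88 kPa.
q_ult = c·N_c·s_c + q·N_q
     = 80 × 5.14 × 1.3 + 30.88 × 1
     = 534.56 + 30.88 = 565.44 kPa.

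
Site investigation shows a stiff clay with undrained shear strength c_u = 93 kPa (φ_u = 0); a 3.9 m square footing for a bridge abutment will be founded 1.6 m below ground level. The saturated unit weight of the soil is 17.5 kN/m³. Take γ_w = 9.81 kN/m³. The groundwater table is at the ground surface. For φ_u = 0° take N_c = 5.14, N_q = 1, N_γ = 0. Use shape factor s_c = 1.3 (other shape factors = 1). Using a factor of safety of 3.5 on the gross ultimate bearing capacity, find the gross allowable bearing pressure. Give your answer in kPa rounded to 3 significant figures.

q_all ≈ 181 kPa

Water table at ground surface, so effective unit weight γ' = 17.5 − 9.81 = 7.69 kN/m³ is used throughout; overburden q = 7.69 × 1.6 = 12.304 kPa.
Cohesion term c·N_c·s_c = 93 × 5.14 × 1.3 = 621.43 kPa; surcharge term q·N_q = 12.304 × 1 = 12.304 kPa.
q_ult = 621.43 + 12.304 = 633.73 kPa.
q_all = 633.73 / 3.5 = 181.07 kPa.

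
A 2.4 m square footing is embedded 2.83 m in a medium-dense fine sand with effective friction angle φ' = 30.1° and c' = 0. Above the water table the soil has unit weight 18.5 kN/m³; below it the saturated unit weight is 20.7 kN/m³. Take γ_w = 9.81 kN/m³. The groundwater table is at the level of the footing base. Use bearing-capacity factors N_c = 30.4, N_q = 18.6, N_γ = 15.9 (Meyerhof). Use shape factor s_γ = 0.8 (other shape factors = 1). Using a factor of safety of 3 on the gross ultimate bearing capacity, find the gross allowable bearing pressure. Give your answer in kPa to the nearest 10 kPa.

Overburden at base level: q = 18.5 × 2.83 = 52.355 kPa.
Below the base the soil is submerged, so the ½γBN_γ term uses γ' = 20.7 − 9.81 = 10.89 kN/m³.
Surcharge term q·N_q = 52.355 × 18.6 = 973.8 kPa; self-weight term 0.5·γ·B·N_γ·s_γ = 0.5 × 10.89 × 2.4 × 15.9 × 0.8 = 166.22 kPa.
q_ult = 973.8 + 166.22 = 1140 kPa.
q_all = 1140 / 3 = 380.01 kPa.

q_all ≈ 380 kPa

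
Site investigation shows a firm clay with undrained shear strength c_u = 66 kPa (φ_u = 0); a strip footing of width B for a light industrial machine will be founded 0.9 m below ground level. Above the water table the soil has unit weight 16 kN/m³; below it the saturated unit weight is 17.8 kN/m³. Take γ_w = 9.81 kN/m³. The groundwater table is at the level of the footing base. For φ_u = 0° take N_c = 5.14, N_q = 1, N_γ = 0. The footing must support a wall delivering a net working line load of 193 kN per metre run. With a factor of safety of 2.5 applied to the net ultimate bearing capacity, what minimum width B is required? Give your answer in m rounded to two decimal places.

Overburden at base level: q = 16 × 0.9 = 14.4 kPa.
Cohesion term c·N_c = 66 × 5.14 = 339.24 kPa; surcharge term q·N_q = 14.4 × 1 = 14.4 kPa.
q_ult = 339.24 + 14.4 = 353.64 kPa.
For φ = 0 the ½γBN_γ term vanishes, so q_ult is independent of B. q_net = 353.64 − 14.4 = 339.24 kPa; q_all(net) = 339.24/2.5 = 135.7 kPa.
Required width B = w / q_all(net) = 193 / 135.7 = 1.422 m.

B = 1.42 m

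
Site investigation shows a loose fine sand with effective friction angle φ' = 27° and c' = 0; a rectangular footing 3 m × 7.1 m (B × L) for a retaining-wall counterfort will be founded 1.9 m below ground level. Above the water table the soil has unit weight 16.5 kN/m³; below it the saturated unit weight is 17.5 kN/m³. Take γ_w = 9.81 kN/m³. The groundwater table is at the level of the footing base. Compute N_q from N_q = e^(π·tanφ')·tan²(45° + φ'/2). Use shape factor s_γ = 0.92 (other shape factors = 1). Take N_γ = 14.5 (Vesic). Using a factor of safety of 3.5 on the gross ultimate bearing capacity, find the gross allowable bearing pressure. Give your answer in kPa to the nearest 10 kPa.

q_all ≈ 160 kPa

N_q = e^(π·tan27°)·tan²(58.5°) = 13.2.
Overburden at base level: q = 16.5 × 1.9 = 31.35 kPa.
Below the base the soil is submerged, so the ½γBN_γ term uses γ' = 17.5 − 9.81 = 7.69 kN/m³.
Surcharge term q·N_q = 31.35 × 13.199 = 413.79 kPa; self-weight term 0.5·γ·B·N_γ·s_γ = 0.5 × 7.69 × 3 × 14.5 × 0.92 = 153.88 kPa.
q_ult = 413.79 + 153.88 = 567.67 kPa.
q_all = 567.67 / 3.5 = 162.19 kPa.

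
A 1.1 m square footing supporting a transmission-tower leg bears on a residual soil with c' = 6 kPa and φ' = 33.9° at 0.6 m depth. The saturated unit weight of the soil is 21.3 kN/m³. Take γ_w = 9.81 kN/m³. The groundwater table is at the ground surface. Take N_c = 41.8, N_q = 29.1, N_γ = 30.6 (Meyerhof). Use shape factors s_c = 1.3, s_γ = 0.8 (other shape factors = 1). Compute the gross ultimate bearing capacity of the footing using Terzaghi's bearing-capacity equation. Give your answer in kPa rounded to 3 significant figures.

q_ult ≈ 681 kPa

γ' = 21.3 − 9.81 = 11.49 kN/m³ (submerged throughout). q = 11.49 × 0.6 = 6.894 kPa; the same γ' applies in the ½γBN_γ term.
c·N_c·s_c = 6 × 41.8 × 1.3 = 326.04 kPa
q·N_q = 6.894 × 29.1 = 200.62 kPa
0.5·γ·B·N_γ·s_γ = 0.5 × 11.49 × 1.1 × 30.6 × 0.8 = 154.7 kPa
q_ult = 326.04 + 200.62 + 154.7 = 681.36 kPa.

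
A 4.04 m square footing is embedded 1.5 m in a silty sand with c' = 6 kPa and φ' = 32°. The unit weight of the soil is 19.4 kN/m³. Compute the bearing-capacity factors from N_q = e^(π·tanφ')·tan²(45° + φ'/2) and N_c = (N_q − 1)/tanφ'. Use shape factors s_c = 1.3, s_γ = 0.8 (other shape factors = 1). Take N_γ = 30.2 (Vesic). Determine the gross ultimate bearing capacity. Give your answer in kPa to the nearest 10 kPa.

q_ult ≈ 1900 kPa

tan32° = 0.6249, so N_q = e^(π×0.6249)·tan²(61°) = 7.121 × 3.255 = 23.18.
N_c = (23.18 − 1)/tan32° = 35.49.
Overburden at base level: q = 19.4 × 1.5 = 29.1 kPa.
Cohesion term c·N_c·s_c = 6 × 35.49 × 1.3 = 276.82 kPa; surcharge term q·N_q = 29.1 × 23.177 = 674.44 kPa; self-weight term 0.5·γ·B·N_γ·s_γ = 0.5 × 19.4 × 4.04 × 30.2 × 0.8 = 946.78 kPa.
q_ult = 276.82 + 674.44 + 946.78 = 1898.1 kPa.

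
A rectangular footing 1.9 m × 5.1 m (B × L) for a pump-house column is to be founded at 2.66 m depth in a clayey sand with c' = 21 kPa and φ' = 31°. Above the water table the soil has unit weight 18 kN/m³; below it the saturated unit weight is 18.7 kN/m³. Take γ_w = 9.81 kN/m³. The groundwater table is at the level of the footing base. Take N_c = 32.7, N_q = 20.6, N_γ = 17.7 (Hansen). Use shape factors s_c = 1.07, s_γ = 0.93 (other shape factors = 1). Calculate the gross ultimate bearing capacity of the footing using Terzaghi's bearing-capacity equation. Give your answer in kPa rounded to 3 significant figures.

q_ult ≈ 1860 kPa

q = γ·D_f = 18 × 2.66 = 47.88 kPa.
For the ½γBN_γ term take γ' = 18.7 − 9.81 = 8.89 kN/m³ (soil below base is submerged).
c·N_c·s_c = 21 × 32.7 × 1.07 = 734.77 kPa
q·N_q = 47.88 × 20.6 = 986.33 kPa
0.5·γ·B·N_γ·s_γ = 0.5 × 8.89 × 1.9 × 17.7 × 0.93 = 139.02 kPa
q_ult = 734.77 + 986.33 + 139.02 = 1860.1 kPa.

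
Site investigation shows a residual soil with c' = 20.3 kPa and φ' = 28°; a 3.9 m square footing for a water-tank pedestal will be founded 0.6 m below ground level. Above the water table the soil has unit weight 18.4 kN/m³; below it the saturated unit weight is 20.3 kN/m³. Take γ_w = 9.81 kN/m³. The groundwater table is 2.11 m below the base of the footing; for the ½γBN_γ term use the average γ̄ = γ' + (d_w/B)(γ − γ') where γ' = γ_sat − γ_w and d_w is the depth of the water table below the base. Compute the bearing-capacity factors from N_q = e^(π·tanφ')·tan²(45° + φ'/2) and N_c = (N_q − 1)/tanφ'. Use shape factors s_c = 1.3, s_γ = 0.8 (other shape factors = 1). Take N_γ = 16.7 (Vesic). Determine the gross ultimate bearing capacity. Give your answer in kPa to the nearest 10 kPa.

tan28° = 0.5317, so N_q = e^(π×0.5317)·tan²(59°) = 5.314 × 2.77 = 14.72.
N_c = (14.72 − 1)/tan28° = 25.8.
Effective surcharge at the founding depth q = γ·D_f = 18.4 × 0.6 = 11.04 kPa.
With d_w = 2.11 m < B, γ̄ = 10.49 + (2.11/3.9) × (18.4 − 10.49) = 14.77 kN/m³.
q_ult = c·N_c·s_c + q·N_q + 0.5·γ·B·N_γ·s_γ
     = 20.3 × 25.803 × 1.3 + 11.04 × 14.72 + 0.5 × 14.77 × 3.9 × 16.7 × 0.8
     = 680.95 + 162.51 + 384.78 = 1228.2 kPa.

q_ult ≈ 1230 kPa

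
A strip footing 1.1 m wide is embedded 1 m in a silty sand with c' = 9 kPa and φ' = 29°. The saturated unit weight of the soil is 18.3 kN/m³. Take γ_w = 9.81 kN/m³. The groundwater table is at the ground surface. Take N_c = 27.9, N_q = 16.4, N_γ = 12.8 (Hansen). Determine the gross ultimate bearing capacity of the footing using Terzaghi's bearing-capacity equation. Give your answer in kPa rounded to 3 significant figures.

q_ult ≈ 450 kPa

Water table at ground surface, so effective unit weight γ' = 18.3 − 9.81 = 8.49 kN/m³ is used throughout; overburden q = 8.49 × 1 = 8.49 kPa; the same γ' applies in the ½γBN_γ term.
Cohesion term c·N_c = 9 × 27.9 = 251.1 kPa; surcharge term q·N_q = 8.49 × 16.4 = 139.24 kPa; self-weight term 0.5·γ·B·N_γ = 0.5 × 8.49 × 1.1 × 12.8 = 59.77 kPa.
q_ult = 251.1 + 139.24 + 59.77 = 450.11 kPa.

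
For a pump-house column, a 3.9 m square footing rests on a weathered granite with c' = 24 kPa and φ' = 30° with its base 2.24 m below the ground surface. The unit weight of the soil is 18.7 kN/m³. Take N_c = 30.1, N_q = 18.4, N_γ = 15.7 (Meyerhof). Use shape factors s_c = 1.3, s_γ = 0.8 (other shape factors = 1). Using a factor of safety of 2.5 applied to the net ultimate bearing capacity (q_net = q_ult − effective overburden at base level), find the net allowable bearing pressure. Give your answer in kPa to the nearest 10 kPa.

Effective surcharge at the founding depth q = γ·D_f = 18.7 × 2.24 = 41.888 kPa.
q_ult = c·N_c·s_c + q·N_q + 0.5·γ·B·N_γ·s_γ
     = 24 × 30.1 × 1.3 + 41.888 × 18.4 + 0.5 × 18.7 × 3.9 × 15.7 × 0.8
     = 939.12 + 770.74 + 458 = 2167.9 kPa.
Net ultimate: q_net = 2167.9 − 41.888 = 2126 kPa.
q_all(net) = 2126 / 2.5 = 850.39 kPa.

q_all(net) ≈ 850 kPa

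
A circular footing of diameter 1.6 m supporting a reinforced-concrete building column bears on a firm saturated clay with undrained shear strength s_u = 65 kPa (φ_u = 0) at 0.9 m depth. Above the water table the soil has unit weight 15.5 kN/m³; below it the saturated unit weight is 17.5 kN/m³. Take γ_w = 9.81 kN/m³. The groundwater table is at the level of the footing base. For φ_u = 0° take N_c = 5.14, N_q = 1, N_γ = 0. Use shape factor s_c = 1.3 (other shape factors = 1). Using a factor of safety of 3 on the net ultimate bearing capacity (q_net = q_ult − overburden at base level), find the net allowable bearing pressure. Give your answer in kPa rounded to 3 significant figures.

q = γ·D_f = 15.5 × 0.9 = 13.95 kPa.
c·N_c·s_c = 65 × 5.14 × 1.3 = 434.33 kPa
q·N_q = 13.95 × 1 = 13.95 kPa
q_ult = 434.33 + 13.95 = 448.28 kPa.
q_net = 448.28 − 13.95 = 434.33 kPa.
q_all(net) = 434.33 / 3 = 144.78 kPa.

q_all(net) ≈ 145 kPa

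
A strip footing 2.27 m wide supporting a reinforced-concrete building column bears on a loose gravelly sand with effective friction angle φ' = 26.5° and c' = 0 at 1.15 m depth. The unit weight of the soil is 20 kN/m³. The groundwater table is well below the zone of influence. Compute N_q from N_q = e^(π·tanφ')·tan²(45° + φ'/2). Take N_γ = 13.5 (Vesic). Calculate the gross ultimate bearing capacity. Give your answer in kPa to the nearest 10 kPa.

tan26.5° = 0.4986, so N_q = e^(π×0.4986)·tan²(58.25°) = 4.789 × 2.611 = 12.51.
Effective surcharge at the founding depth q = γ·D_f = 20 × 1.15 = 23 kPa.
q_ult = q·N_q + 0.5·γ·B·N_γ
     = 23 × 12.506 + 0.5 × 20 × 2.27 × 13.5
     = 287.64 + 306.45 = 594.09 kPa.

q_ult ≈ 590 kPa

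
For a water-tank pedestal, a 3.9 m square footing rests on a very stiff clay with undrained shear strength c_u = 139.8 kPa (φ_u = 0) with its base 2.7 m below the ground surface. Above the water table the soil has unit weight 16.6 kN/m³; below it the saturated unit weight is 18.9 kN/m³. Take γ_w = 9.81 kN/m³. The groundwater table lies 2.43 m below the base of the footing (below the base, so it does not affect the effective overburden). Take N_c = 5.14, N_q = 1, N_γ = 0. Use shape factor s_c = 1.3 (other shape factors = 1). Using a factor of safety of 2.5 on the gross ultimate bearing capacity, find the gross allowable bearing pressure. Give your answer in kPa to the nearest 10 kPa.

Overburden at base level: q = 16.6 × 2.7 = 44.82 kPa.
Cohesion term c·N_c·s_c = 139.8 × 5.14 × 1.3 = 934.14 kPa; surcharge term q·N_q = 44.82 × 1 = 44.82 kPa.
q_ult = 934.14 + 44.82 = 978.96 kPa.
q_all = 978.96 / 2.5 = 391.59 kPa.

q_all ≈ 390 kPa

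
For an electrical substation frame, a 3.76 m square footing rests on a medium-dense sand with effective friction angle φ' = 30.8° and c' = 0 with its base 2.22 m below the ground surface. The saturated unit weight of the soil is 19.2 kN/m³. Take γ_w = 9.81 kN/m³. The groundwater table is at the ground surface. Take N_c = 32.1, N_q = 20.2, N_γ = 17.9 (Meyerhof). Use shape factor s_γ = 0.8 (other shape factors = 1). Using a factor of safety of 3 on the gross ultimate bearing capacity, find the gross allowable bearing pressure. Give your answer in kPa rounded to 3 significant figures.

q_all ≈ 225 kPa

With the water table at the surface the whole profile is submerged: γ' = 19.2 − 9.81 = 9.39 kN/m³, so q = γ'·D_f = 20.846 kPa; the same γ' applies in the ½γBN_γ term.
q_ult = q·N_q + 0.5·γ·B·N_γ·s_γ
     = 20.846 × 20.2 + 0.5 × 9.39 × 3.76 × 17.9 × 0.8
     = 421.09 + 252.79 = 673.88 kPa.
q_all = 673.88 / 3 = 224.63 kPa.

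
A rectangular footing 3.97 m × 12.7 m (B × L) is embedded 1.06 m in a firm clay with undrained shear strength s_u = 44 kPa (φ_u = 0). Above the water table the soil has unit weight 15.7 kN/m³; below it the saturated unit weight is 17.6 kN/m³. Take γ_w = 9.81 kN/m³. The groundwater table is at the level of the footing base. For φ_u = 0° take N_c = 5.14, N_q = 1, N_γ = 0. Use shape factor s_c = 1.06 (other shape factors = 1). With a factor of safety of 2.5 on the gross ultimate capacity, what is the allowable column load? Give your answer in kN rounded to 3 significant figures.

Overburden at base level: q = 15.7 × 1.06 = 16.642 kPa.
Cohesion term c·N_c·s_c = 44 × 5.14 × 1.06 = 239.73 kPa; surcharge term q·N_q = 16.642 × 1 = 16.642 kPa.
q_ult = 239.73 + 16.642 = 256.37 kPa.
Gross allowable pressure q_all = 256.37 / 2.5 = 102.55 kPa.
Footing area = 50.419 m², so allowable column load = 102.55 × 50.419 = 5170.4 kN.

P_all ≈ 5170 kN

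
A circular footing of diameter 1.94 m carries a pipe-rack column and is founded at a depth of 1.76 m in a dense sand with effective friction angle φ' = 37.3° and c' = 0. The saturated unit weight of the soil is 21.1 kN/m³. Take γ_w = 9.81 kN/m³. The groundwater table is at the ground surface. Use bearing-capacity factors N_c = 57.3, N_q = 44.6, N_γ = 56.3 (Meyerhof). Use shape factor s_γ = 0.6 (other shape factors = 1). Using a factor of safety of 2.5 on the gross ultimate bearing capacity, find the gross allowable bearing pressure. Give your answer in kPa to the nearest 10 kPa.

q_all ≈ 500 kPa

Water table at ground surface, so effective unit weight γ' = 21.1 − 9.81 = 11.29 kN/m³ is used throughout; overburden q = 11.29 × 1.76 = 19.87 kPa; the same γ' applies in the ½γBN_γ term.
Surcharge term q·N_q = 19.87 × 44.6 = 886.22 kPa; self-weight term 0.5·γ·B·N_γ·s_γ = 0.5 × 11.29 × 1.94 × 56.3 × 0.6 = 369.93 kPa.
q_ult = 886.22 + 369.93 = 1256.2 kPa.
q_all = 1256.2 / 2.5 = 502.46 kPa.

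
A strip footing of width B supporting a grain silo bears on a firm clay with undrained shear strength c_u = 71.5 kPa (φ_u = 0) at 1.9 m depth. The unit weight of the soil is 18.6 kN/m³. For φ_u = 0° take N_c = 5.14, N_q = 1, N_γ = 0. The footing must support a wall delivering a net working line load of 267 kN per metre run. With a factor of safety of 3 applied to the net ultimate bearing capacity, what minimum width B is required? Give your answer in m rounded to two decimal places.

q = γ·D_f = 18.6 × 1.9 = 35.34 kPa.
c·N_c = 71.5 × 5.14 = 367.51 kPa
q·N_q = 35.34 × 1 = 35.34 kPa
q_ult = 367.51 + 35.34 = 402.85 kPa.
For φ = 0 the ½γBN_γ term vanishes, so q_ult is independent of B. q_net = 402.85 − 35.34 = 367.51 kPa; q_all(net) = 367.51/3 = 122.5 kPa.
Required width B = w / q_all(net) = 267 / 122.5 = 2.18 m.

B = 2.18 m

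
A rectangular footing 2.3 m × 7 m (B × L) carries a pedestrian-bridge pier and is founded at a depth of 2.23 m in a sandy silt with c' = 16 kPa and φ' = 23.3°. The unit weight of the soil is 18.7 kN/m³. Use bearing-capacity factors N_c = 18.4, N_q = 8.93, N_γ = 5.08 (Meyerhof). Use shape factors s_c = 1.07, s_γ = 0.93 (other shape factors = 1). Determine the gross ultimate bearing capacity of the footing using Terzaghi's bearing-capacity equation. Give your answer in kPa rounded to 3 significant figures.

Effective surcharge at the founding depth q = γ·D_f = 18.7 × 2.23 = 41.701 kPa.
q_ult = c·N_c·s_c + q·N_q + 0.5·γ·B·N_γ·s_γ
     = 16 × 18.4 × 1.07 + 41.701 × 8.93 + 0.5 × 18.7 × 2.3 × 5.08 × 0.93
     = 315.01 + 372.39 + 101.6 = 789 kPa.

q_ult ≈ 789 kPa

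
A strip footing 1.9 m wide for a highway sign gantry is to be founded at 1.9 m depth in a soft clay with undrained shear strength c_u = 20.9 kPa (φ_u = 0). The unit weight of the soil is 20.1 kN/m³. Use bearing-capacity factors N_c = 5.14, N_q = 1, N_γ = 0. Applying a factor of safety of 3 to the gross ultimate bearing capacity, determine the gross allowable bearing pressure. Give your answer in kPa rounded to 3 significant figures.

q = γ·D_f = 20.1 × 1.9 = 38.19 kPa.
c·N_c = 20.9 × 5.14 = 107.43 kPa
q·N_q = 38.19 × 1 = 38.19 kPa
q_ult = 107.43 + 38.19 = 145.62 kPa.
q_all = q_ult / FS = 145.62 / 3 = 48.539 kPa.

q_all ≈ 48.5 kPa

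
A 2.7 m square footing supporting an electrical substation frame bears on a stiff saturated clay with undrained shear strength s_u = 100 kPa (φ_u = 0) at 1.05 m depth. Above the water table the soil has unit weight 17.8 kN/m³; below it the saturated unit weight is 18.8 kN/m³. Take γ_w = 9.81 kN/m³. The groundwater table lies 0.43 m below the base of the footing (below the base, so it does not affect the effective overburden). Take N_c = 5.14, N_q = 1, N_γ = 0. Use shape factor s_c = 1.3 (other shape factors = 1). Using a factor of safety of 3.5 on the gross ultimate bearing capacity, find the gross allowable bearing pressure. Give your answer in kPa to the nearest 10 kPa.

q_all ≈ 200 kPa

Effective surcharge at the founding depth q = γ·D_f = 17.8 × 1.05 = 18.69 kPa.
q_ult = c·N_c·s_c + q·N_q
     = 100 × 5.14 × 1.3 + 18.69 × 1
     = 668.2 + 18.69 = 686.89 kPa.
q_all = 686.89 / 3.5 = 196.25 kPa.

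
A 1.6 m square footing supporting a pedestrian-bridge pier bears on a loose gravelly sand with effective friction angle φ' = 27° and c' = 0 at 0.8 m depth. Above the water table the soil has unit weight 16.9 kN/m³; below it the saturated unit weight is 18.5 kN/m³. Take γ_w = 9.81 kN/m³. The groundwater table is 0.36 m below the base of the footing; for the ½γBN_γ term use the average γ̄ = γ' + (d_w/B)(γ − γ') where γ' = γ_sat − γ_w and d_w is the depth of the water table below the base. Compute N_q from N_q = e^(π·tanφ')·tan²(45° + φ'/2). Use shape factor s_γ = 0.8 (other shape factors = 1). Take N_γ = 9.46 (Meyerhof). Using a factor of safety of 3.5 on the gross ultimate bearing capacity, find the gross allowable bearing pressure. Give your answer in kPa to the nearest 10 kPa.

N_q = e^(π·tan27°)·tan²(58.5°) = 13.2.
Overburden at base level: q = 16.9 × 0.8 = 13.52 kPa.
The water table is 0.36 m below the base (< B = 1.6 m), so the ½γBN_γ term uses γ̄ = γ' + (d_w/B)(γ − γ') = 8.69 + (0.36/1.6)(16.9 − 8.69) = 10.537 kN/m³.
Surcharge term q·N_q = 13.52 × 13.199 = 178.45 kPa; self-weight term 0.5·γ·B·N_γ·s_γ = 0.5 × 10.537 × 1.6 × 9.46 × 0.8 = 63.797 kPa.
q_ult = 178.45 + 63.797 = 242.25 kPa.
q_all = 242.25 / 3.5 = 69.214 kPa.

q_all ≈ 70 kPa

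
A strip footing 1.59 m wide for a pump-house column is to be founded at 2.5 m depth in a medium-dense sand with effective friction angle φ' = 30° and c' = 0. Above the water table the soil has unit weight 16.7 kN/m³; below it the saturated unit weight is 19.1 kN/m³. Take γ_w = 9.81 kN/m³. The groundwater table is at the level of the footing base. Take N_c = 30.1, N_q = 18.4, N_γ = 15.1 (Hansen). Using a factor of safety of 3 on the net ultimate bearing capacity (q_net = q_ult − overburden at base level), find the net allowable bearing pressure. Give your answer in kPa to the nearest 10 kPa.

Overburden at base level: q = 16.7 × 2.5 = 41.75 kPa.
Below the base the soil is submerged, so the ½γBN_γ term uses γ' = 19.1 − 9.81 = 9.29 kN/m³.
Surcharge term q·N_q = 41.75 × 18.4 = 768.2 kPa; self-weight term 0.5·γ·B·N_γ = 0.5 × 9.29 × 1.59 × 15.1 = 111.52 kPa.
q_ult = 768.2 + 111.52 = 879.72 kPa.
q_net = 879.72 − 41.75 = 837.97 kPa.
q_all(net) = 837.97 / 3 = 279.32 kPa.

q_all(net) ≈ 280 kPa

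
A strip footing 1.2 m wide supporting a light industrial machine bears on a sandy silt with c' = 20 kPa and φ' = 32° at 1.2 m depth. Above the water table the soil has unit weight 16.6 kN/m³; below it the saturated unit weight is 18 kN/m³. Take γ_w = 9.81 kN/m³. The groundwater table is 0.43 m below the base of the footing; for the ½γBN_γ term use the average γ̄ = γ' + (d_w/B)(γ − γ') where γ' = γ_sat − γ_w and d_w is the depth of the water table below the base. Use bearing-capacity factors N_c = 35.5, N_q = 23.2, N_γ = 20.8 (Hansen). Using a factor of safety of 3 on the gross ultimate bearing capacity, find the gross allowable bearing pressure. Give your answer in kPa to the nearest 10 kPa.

Effective surcharge at the founding depth q = γ·D_f = 16.6 × 1.2 = 19.92 kPa.
With d_w = 0.43 m < B, γ̄ = 8.19 + (0.43/1.2) × (16.6 − 8.19) = 11.204 kN/m³.
q_ult = c·N_c + q·N_q + 0.5·γ·B·N_γ
     = 20 × 35.5 + 19.92 × 23.2 + 0.5 × 11.204 × 1.2 × 20.8
     = 710 + 462.14 + 139.82 = 1312 kPa.
q_all = 1312 / 3 = 437.32 kPa.

q_all ≈ 440 kPa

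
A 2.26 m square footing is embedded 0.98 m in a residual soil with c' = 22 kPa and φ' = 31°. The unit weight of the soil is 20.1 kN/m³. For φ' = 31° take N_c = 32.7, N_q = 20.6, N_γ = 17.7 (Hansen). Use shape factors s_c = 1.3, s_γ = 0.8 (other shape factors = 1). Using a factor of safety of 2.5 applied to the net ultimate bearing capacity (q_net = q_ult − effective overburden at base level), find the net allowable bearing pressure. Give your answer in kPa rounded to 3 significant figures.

q = γ·D_f = 20.1 × 0.98 = 19.698 kPa.
c·N_c·s_c = 22 × 32.7 × 1.3 = 935.22 kPa
q·N_q = 19.698 × 20.6 = 405.78 kPa
0.5·γ·B·N_γ·s_γ = 0.5 × 20.1 × 2.26 × 17.7 × 0.8 = 321.62 kPa
q_ult = 935.22 + 405.78 + 321.62 = 1662.6 kPa.
Net ultimate: q_net = 1662.6 − 19.698 = 1642.9 kPa.
q_all(net) = 1642.9 / 2.5 = 657.17 kPa.

q_all(net) ≈ 657 kPa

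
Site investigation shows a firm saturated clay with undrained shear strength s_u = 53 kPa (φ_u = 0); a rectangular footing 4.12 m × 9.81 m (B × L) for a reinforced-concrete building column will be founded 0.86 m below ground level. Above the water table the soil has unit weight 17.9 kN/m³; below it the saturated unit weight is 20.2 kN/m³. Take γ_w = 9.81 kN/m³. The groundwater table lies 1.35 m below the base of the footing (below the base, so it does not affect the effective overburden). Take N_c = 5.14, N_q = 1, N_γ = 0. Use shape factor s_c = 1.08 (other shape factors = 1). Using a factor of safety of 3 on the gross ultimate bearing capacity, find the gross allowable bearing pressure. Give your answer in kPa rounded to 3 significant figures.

q_all ≈ 103 kPa

Effective surcharge at the founding depth q = γ·D_f = 17.9 × 0.86 = 15.394 kPa.
q_ult = c·N_c·s_c + q·N_q
     = 53 × 5.14 × 1.08 + 15.394 × 1
     = 294.21 + 15.394 = 309.61 kPa.
q_all = 309.61 / 3 = 103.2 kPa.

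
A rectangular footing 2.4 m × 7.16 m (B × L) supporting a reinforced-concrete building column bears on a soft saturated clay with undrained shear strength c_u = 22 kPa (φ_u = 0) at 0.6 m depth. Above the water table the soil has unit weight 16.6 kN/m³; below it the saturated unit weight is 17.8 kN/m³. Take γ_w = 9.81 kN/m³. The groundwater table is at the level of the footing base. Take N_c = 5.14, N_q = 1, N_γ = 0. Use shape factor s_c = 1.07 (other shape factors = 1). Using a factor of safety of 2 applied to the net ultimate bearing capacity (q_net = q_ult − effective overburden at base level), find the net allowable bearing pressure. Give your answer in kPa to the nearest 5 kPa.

q_all(net) ≈ 60 kPa

Effective surcharge at the founding depth q = γ·D_f = 16.6 × 0.6 = 9.96 kPa.
q_ult = c·N_c·s_c + q·N_q
     = 22 × 5.14 × 1.07 + 9.96 × 1
     = 121 + 9.96 = 130.96 kPa.
Net ultimate: q_net = 130.96 − 9.96 = 121 kPa.
q_all(net) = 121 / 2 = 60.498 kPa.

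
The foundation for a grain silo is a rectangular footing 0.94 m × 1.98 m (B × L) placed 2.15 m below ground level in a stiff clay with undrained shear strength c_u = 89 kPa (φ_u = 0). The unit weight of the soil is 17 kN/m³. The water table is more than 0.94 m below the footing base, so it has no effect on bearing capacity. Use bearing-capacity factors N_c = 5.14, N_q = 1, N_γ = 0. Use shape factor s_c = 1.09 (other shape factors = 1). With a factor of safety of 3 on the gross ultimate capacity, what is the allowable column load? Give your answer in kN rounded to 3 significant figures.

P_all ≈ 332 kN

q = γ·D_f = 17 × 2.15 = 36.55 kPa.
c·N_c·s_c = 89 × 5.14 × 1.09 = 498.63 kPa
q·N_q = 36.55 × 1 = 36.55 kPa
q_ult = 498.63 + 36.55 = 535.18 kPa.
Gross allowable pressure q_all = 535.18 / 3 = 178.39 kPa.
Footing area = 1.8612 m², so allowable column load = 178.39 × 1.8612 = 332.03 kN.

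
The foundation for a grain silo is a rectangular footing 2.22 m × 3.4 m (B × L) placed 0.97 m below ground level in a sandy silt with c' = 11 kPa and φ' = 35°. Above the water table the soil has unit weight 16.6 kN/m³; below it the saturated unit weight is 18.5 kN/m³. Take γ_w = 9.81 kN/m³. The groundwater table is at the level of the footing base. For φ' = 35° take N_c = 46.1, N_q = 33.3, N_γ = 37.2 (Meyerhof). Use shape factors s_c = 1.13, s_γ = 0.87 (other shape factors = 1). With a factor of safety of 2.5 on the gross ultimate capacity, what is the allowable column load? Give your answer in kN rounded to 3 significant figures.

Effective surcharge at the founding depth q = γ·D_f = 16.6 × 0.97 = 16.102 kPa.
The water table coincides with the base, so in the self-weight term γ → γ' = 8.69 kN/m³.
q_ult = c·N_c·s_c + q·N_q + 0.5·γ·B·N_γ·s_γ
     = 11 × 46.1 × 1.13 + 16.102 × 33.3 + 0.5 × 8.69 × 2.22 × 37.2 × 0.87
     = 573.02 + 536.2 + 312.18 = 1421.4 kPa.
Gross allowable pressure q_all = 1421.4 / 2.5 = 568.56 kPa.
Footing area = 7.548 m², so allowable column load = 568.56 × 7.548 = 4291.5 kN.

P_all ≈ 4290 kN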